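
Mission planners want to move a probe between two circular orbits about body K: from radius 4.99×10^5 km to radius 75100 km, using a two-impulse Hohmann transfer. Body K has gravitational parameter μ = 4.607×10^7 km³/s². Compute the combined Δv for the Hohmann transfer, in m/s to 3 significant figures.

Δv = 12600 m/s

The Hohmann ellipse has a_t = (r₁ + r₂)/2 = 2.8705×10^5 km.
Circular speed at r₁: v₁ = √(μ/r₁) = √(4.607×10^7/4.990×10^5) = 9.609 km/s.
On the transfer ellipse at r₁, vis-viva gives v_a = √[μ(2/r₁ − 1/a_t)] = 4.915 km/s.
First burn Δv₁ = |v_a − v₁| = 4.694 km/s.
Circular speed at r₂: v₂ = √(μ/r₂) = 24.768 km/s.
Transfer-orbit speed at r₂: v_p = √[μ(2/r₂ − 1/a_t)] = 32.656 km/s.
Second burn Δv₂ = |v₂ − v_p| = 7.888 km/s.
Δv = Δv₁ + Δv₂ = 4.694 + 7.888 = 12.58 km/s.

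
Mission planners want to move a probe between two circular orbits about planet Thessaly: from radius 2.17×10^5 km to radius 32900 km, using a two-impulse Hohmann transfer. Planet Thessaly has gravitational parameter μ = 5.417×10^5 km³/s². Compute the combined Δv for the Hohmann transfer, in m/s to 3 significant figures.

Δv = 2060 m/s

The Hohmann ellipse has a_t = (r₁ + r₂)/2 = 1.2495×10^5 km.
At r₁ the circular-orbit speed is v₁ = √(μ/r₁) = 1.57997 km/s.
On the transfer ellipse at r₁, v² = μ(2/r − 1/a) gives v_a = √[μ(2/r₁ − 1/a_t)] = 0.810736 km/s.
First burn Δv₁ = |v_a − v₁| = 0.7692 km/s.
At r₂, v₂ = √(μ/r₂) = 4.0577 km/s.
Transfer-orbit speed at r₂: v_p = √[μ(2/r₂ − 1/a_t)] = 5.3474 km/s.
Second burn Δv₂ = |v₂ − v_p| = 1.290 km/s.
Total Δv = Δv₁ + Δv₂ = 2.059 km/s.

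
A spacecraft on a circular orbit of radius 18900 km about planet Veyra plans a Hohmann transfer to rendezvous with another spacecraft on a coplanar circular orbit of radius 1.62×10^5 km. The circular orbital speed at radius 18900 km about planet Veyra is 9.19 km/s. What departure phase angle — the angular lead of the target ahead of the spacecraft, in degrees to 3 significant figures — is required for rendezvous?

From the circular-orbit relation v² = μ/r at r = 18900 km: μ = v²r = (9.19)² × 18900 = 1.59622×10^6 km³/s².
Transfer-ellipse semi-major axis a_t = (r₁ + r₂)/2 = (18900 + 1.620×10^5)/2 = 90450 km.
The half-period of the transfer ellipse is t = π√(a_t³/μ) = 67642.0 s.
The target's mean motion on its circular orbit is ω₂ = √(μ/r₂³) = 1.93764×10^-5 rad/s.
Angle swept by the target during transfer: ω₂·t = 1.3107 rad = 75.10°.
Arrival is 180° from departure on the ellipse, so φ = 180° − 75.10° = 105°.

φ = 105°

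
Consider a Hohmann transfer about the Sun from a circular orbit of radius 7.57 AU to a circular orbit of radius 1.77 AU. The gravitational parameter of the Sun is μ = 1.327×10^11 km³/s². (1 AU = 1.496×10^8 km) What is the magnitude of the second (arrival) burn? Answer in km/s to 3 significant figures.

Δv₂ = 6.12 km/s

In km: r₁ = 7.57 × 1.496×10^8 = 1.132472×10^9 km; r₂ = 1.77 × 1.496×10^8 = 2.64792×10^8 km.
Semi-major axis of the transfer orbit: a_t = (1.132472×10^9 + 2.64792×10^8)/2 = 6.98632×10^8 km.
On the circular orbit at r = 2.64792×10^8 km, v_c = √(μ/r) = 22.38634 km/s.
Transfer-orbit speed at the same r (vis-viva, a = a_t): v_t = √[μ(2/r − 1/a_t)] = 28.50182 km/s.
Δv₂ = |v_t − v_c| = |28.50182 − 22.38634| = 6.115 km/s.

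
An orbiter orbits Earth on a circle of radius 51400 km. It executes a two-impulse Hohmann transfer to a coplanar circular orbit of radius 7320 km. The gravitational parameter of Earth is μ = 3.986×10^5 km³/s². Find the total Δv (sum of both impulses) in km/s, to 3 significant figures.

Δv = 3.78 km/s

Semi-major axis of the transfer orbit: a_t = (51400 + 7320)/2 = 29360 km.
At r₁ the circular-orbit speed is v₁ = √(μ/r₁) = 2.7848 km/s.
Transfer-orbit speed at r₁ (vis-viva equation): v_a = √[μ(2/r₁ − 1/a_t)] = 1.3905 km/s.
First burn Δv₁ = |v_a − v₁| = 1.3943 km/s.
Circular speed at r₂: v₂ = √(μ/r₂) = 7.37926 km/s.
Transfer-orbit speed at r₂: v_p = √[μ(2/r₂ − 1/a_t)] = 9.76375 km/s.
Second burn Δv₂ = |v₂ − v_p| = 2.3845 km/s.
Δv = Δv₁ + Δv₂ = 1.3943 + 2.3845 = 3.779 km/s.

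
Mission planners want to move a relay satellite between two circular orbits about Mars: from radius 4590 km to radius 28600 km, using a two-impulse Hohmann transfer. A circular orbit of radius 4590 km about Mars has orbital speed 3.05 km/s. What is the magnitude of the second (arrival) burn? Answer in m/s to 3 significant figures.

From the circular-orbit relation v² = μ/r at r = 4590 km: μ = v²r = (3.05)² × 4590 = 42698.5 km³/s².
Transfer-ellipse semi-major axis a_t = (r₁ + r₂)/2 = (4590 + 28600)/2 = 16595 km.
Circular speed at r = 28600 km: v_c = √(μ/r) = 1.2219 km/s.
Vis-viva on the transfer ellipse at r = 28600 km gives v_t = √[μ(2/r − 1/a_t)] = 0.64260 km/s.
Δv₂ = |v_t − v_c| = |0.64260 − 1.2219| = 0.5793 km/s.

Δv₂ = 579 m/s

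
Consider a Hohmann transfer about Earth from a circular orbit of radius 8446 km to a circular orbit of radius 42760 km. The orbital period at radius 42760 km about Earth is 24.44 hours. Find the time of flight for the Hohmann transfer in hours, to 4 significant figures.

t = 5.662 hours

From Kepler's third law T² = 4π²r³/μ at r = 42760 km, T = 24.44 hours = 24.44 × 3600 s = 87984 s: μ = 4π²r³/T² = 3.98718×10^5 km³/s².
The Hohmann ellipse has a_t = (r₁ + r₂)/2 = 25603 km.
Transfer time t = π√(a_t³/μ) = π√((25603)³ / 3.98718×10^5) = 20382 s.
Converting: 20382 s ÷ 3600 s/hour = 5.662 hours.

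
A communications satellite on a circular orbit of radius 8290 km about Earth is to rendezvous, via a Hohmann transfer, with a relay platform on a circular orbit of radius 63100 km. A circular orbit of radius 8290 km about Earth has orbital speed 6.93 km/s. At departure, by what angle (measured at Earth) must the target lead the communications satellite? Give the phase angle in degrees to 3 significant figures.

From the circular-orbit relation v² = μ/r at r = 8290 km: μ = v²r = (6.93)² × 8290 = 3.98126×10^5 km³/s².
Transfer-ellipse semi-major axis a_t = (r₁ + r₂)/2 = (8290 + 63100)/2 = 35695 km.
Transfer time t = π√(a_t³/μ) = 33577.7 s.
The target's mean motion on its circular orbit is ω₂ = √(μ/r₂³) = 3.98076×10^-5 rad/s.
Angle swept by the target during transfer: ω₂·t = 1.3366 rad = 76.58°.
Arrival is 180° from departure on the ellipse, so φ = 180° − 76.58° = 103°.

φ = 103°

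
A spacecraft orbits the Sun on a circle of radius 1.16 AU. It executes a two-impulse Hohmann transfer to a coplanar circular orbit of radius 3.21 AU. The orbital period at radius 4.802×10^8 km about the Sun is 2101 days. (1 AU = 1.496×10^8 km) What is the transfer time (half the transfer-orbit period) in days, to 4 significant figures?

From Kepler's third law T² = 4π²r³/μ at r = 4.802×10^8 km, T = 2101 days = 2101 × 86400 s = 1.815264×10^8 s: μ = 4π²r³/T² = 1.32662×10^11 km³/s².
In km: r₁ = 1.16 × 1.496×10^8 = 1.73536×10^8 km; r₂ = 3.21 × 1.496×10^8 = 4.80216×10^8 km.
Transfer-ellipse semi-major axis a_t = (r₁ + r₂)/2 = (1.73536×10^8 + 4.80216×10^8)/2 = 3.26876×10^8 km.
Transfer time t = π√(a_t³/μ) = π√((3.26876×10^8)³ / 1.32662×10^11) = 5.0974×10^7 s.
Converting: 5.0974×10^7 s ÷ 86400 s/day = 590.0 days.

t = 590.0 days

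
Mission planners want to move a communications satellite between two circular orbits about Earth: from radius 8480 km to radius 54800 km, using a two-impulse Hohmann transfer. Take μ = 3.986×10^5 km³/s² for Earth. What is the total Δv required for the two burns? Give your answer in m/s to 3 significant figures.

Semi-major axis of the transfer orbit: a_t = (8480 + 54800)/2 = 31640 km.
Circular speed at r₁: v₁ = √(μ/r₁) = √(3.986×10^5/8480) = 6.856 km/s.
On the transfer ellipse at r₁, vis-viva equation gives v_p = √[μ(2/r₁ − 1/a_t)] = 9.023 km/s.
First burn Δv₁ = |v_p − v₁| = 2.167 km/s.
Circular speed at r₂: v₂ = √(μ/r₂) = 2.697 km/s.
Transfer-orbit speed at r₂: v_a = √[μ(2/r₂ − 1/a_t)] = 1.396 km/s.
Second burn Δv₂ = |v₂ − v_a| = 1.301 km/s.
Total Δv = Δv₁ + Δv₂ = 3.468 km/s.

Δv = 3470 m/s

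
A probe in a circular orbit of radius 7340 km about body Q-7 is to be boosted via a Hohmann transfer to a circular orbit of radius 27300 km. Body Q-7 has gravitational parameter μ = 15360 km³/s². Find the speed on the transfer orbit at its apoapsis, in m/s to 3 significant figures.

v = 488 m/s

Semi-major axis of the transfer orbit: a_t = (7340 + 27300)/2 = 17320 km.
The apoapsis of the transfer ellipse is at r = 27300 km.
Vis-viva: v = √[μ(2/r − 1/a_t)] = √[15360 × (2/27300 − 1/17320)] = 0.4883 km/s.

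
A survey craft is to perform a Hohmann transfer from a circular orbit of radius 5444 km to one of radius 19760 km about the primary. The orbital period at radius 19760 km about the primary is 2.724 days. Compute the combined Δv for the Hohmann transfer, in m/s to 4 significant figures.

From Kepler's third law T² = 4π²r³/μ at r = 19760 km, T = 2.724 days = 2.724 × 86400 s = 2.353536×10^5 s: μ = 4π²r³/T² = 5498.94 km³/s².
The Hohmann ellipse has a_t = (r₁ + r₂)/2 = 12602 km.
At r₁ the circular-orbit speed is v₁ = √(μ/r₁) = 1.0050 km/s.
Transfer-orbit speed at r₁ (vis-viva equation): v_p = √[μ(2/r₁ − 1/a_t)] = 1.2585 km/s.
First burn Δv₁ = |v_p − v₁| = 0.2535 km/s.
Circular speed at r₂: v₂ = √(μ/r₂) = 0.5275 km/s.
Transfer-orbit speed at r₂: v_a = √[μ(2/r₂ − 1/a_t)] = 0.3467 km/s.
Second burn Δv₂ = |v₂ − v_a| = 0.1808 km/s.
Total Δv = Δv₁ + Δv₂ = 0.4343 km/s.

Δv = 434.3 m/s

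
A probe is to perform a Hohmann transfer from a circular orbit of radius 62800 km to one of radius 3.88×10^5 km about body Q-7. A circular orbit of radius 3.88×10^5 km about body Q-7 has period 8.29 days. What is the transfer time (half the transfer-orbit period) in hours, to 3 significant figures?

From Kepler's third law T² = 4π²r³/μ at r = 3.88×10^5 km, T = 8.29 days = 8.29 × 86400 s = 7.16256×10^5 s: μ = 4π²r³/T² = 4.49488×10^6 km³/s².
Transfer-ellipse semi-major axis a_t = (r₁ + r₂)/2 = (62800 + 3.880×10^5)/2 = 2.254×10^5 km.
Half the transfer-orbit period gives t = π√(a_t³/μ) = 1.5857×10^5 s.
Converting: 1.5857×10^5 s ÷ 3600 s/hour = 44.0 hours.

t = 44.0 hours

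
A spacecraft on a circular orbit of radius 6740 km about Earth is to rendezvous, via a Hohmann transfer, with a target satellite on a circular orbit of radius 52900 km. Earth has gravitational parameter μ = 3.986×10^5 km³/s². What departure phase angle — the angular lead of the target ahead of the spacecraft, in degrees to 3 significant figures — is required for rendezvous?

Transfer-ellipse semi-major axis a_t = (r₁ + r₂)/2 = (6740 + 52900)/2 = 29820 km.
Transfer time t = π√(a_t³/μ) = 25624 s.
Target angular speed ω₂ = √(μ/r₂³) = 5.1890×10^-5 rad/s.
Angle swept by the target during transfer: ω₂·t = 1.3296 rad = 76.18°.
The spacecraft traverses 180° on the transfer ellipse, so the target must lead by 180° − 76.18° = 104°.

φ = 104°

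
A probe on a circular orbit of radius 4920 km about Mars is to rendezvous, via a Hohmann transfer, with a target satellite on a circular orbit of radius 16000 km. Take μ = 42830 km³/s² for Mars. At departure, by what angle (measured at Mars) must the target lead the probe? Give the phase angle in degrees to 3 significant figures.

Transfer-ellipse semi-major axis a_t = (r₁ + r₂)/2 = (4920 + 16000)/2 = 10460 km.
The half-period of the transfer ellipse is t = π√(a_t³/μ) = 16239.53 s.
Target angular speed ω₂ = √(μ/r₂³) = 1.022572×10^-4 rad/s.
Angle swept by the target during transfer: ω₂·t = 1.66061 rad = 95.146°.
The probe traverses 180° on the transfer ellipse, so the target must lead by 180° − 95.146° = 84.9°.

φ = 84.9°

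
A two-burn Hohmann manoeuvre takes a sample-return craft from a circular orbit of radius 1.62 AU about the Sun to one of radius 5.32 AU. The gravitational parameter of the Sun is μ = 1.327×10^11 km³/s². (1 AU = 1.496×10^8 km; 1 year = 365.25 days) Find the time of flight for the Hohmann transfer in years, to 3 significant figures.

In km: r₁ = 1.62 × 1.496×10^8 = 2.42352×10^8 km; r₂ = 5.32 × 1.496×10^8 = 7.95872×10^8 km.
Semi-major axis of the transfer orbit: a_t = (2.42352×10^8 + 7.95872×10^8)/2 = 5.19112×10^8 km.
Half the transfer-orbit period gives t = π√(a_t³/μ) = 1.020×10^8 s.
Converting: 1.020×10^8 s ÷ 3.15576×10^7 s/year (365.25 × 86400) = 3.23 years.

t = 3.23 years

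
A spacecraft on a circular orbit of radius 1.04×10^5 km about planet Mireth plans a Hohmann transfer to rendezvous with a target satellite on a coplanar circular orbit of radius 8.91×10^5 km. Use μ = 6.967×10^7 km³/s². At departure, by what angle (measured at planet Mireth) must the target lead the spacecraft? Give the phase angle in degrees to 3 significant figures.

Transfer-ellipse semi-major axis a_t = (r₁ + r₂)/2 = (1.040×10^5 + 8.910×10^5)/2 = 4.975×10^5 km.
Transfer time t = π√(a_t³/μ) = 1.32074×10^5 s.
Target angular speed ω₂ = √(μ/r₂³) = 9.92445×10^-6 rad/s.
Angle swept by the target during transfer: ω₂·t = 1.3108 rad = 75.10°.
Arrival is 180° from departure on the ellipse, so φ = 180° − 75.10° = 105°.

φ = 105°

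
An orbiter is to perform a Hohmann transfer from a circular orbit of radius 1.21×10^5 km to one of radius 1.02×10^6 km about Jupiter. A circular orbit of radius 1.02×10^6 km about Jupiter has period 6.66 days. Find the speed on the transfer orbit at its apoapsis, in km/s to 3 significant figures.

From Kepler's third law T² = 4π²r³/μ at r = 1.02×10^6 km, T = 6.66 days = 6.66 × 86400 s = 5.75424×10^5 s: μ = 4π²r³/T² = 1.26527×10^8 km³/s².
Transfer-ellipse semi-major axis a_t = (r₁ + r₂)/2 = (1.210×10^5 + 1.020×10^6)/2 = 5.705×10^5 km.
At apoapsis, r = 1.020×10^6 km.
Vis-viva: v = √[μ(2/r − 1/a_t)] = √[1.26527×10^8 × (2/1.020×10^6 − 1/5.705×10^5)] = 5.129 km/s.

v = 5.13 km/s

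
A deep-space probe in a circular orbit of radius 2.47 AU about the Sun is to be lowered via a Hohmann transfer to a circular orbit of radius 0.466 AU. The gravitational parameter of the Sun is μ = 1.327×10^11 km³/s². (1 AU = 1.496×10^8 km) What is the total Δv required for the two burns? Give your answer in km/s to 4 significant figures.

In km: r₁ = 2.47 × 1.496×10^8 = 3.69512×10^8 km; r₂ = 0.466 × 1.496×10^8 = 6.97136×10^7 km.
Transfer-ellipse semi-major axis a_t = (r₁ + r₂)/2 = (3.69512×10^8 + 6.97136×10^7)/2 = 2.196128×10^8 km.
At r₁ the circular-orbit speed is v₁ = √(μ/r₁) = 18.9505 km/s.
On the transfer ellipse at r₁, vis-viva gives v_a = √[μ(2/r₁ − 1/a_t)] = 10.6770 km/s.
First burn Δv₁ = |v_a − v₁| = 8.2735 km/s.
Circular speed at r₂: v₂ = √(μ/r₂) = 43.629 km/s.
Transfer-orbit speed at r₂: v_p = √[μ(2/r₂ − 1/a_t)] = 56.593 km/s.
Second burn Δv₂ = |v₂ − v_p| = 12.964 km/s.
Total Δv = Δv₁ + Δv₂ = 21.24 km/s.

Δv = 21.24 km/s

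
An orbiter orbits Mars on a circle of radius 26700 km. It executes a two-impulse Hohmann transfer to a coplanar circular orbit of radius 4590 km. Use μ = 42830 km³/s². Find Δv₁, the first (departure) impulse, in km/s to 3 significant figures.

Transfer-ellipse semi-major axis a_t = (r₁ + r₂)/2 = (26700 + 4590)/2 = 15645 km.
Circular speed at r = 26700 km: v_c = √(μ/r) = 1.2665 km/s.
Vis-viva on the transfer ellipse at r = 26700 km gives v_t = √[μ(2/r − 1/a_t)] = 0.68602 km/s.
Δv₁ = |v_t − v_c| = |0.68602 − 1.2665| = 0.5805 km/s.

Δv₁ = 0.581 km/s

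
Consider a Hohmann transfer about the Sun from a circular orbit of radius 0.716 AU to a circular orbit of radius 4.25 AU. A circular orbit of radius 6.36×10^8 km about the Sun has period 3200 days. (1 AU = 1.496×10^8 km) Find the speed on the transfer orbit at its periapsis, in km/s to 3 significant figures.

From Kepler's third law T² = 4π²r³/μ at r = 6.36×10^8 km, T = 3200 days = 3200 × 86400 s = 2.7648×10^8 s: μ = 4π²r³/T² = 1.32863×10^11 km³/s².
In km: r₁ = 0.716 × 1.496×10^8 = 1.071136×10^8 km; r₂ = 4.25 × 1.496×10^8 = 6.358×10^8 km.
The Hohmann ellipse has a_t = (r₁ + r₂)/2 = 3.714568×10^8 km.
The periapsis of the transfer ellipse is at r = 1.071136×10^8 km.
From the vis-viva equation, v = √[μ(2/r − 1/a_t)] = 46.08 km/s.

v = 46.1 km/s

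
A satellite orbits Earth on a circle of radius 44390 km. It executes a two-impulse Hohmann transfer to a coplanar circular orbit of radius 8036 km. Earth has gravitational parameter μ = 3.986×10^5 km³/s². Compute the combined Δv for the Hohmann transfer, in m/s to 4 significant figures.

Transfer-ellipse semi-major axis a_t = (r₁ + r₂)/2 = (44390 + 8036)/2 = 26213 km.
Circular speed at r₁: v₁ = √(μ/r₁) = √(3.986×10^5/44390) = 2.9966 km/s.
On the transfer ellipse at r₁, v² = μ(2/r − 1/a) gives v_a = √[μ(2/r₁ − 1/a_t)] = 1.6592 km/s.
First burn Δv₁ = |v_a − v₁| = 1.3374 km/s.
At r₂, v₂ = √(μ/r₂) = 7.04285 km/s.
Transfer-orbit speed at r₂: v_p = √[μ(2/r₂ − 1/a_t)] = 9.16501 km/s.
Second burn Δv₂ = |v₂ − v_p| = 2.1222 km/s.
Total Δv = Δv₁ + Δv₂ = 3.460 km/s.

Δv = 3460 m/s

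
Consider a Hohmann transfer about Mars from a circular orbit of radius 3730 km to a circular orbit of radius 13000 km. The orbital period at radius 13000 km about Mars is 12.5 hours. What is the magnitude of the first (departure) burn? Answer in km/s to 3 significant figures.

Δv₁ = 0.836 km/s

From Kepler's third law T² = 4π²r³/μ at r = 13000 km, T = 12.5 hours = 12.5 × 3600 s = 45000 s: μ = 4π²r³/T² = 42831.6 km³/s².
The Hohmann ellipse has a_t = (r₁ + r₂)/2 = 8365 km.
Circular speed at r = 3730 km: v_c = √(μ/r) = 3.38866 km/s.
Transfer-orbit speed at the same r (vis-viva, a = a_t): v_t = √[μ(2/r − 1/a_t)] = 4.22442 km/s.
Δv₁ = |v_t − v_c| = |4.22442 − 3.38866| = 0.8358 km/s.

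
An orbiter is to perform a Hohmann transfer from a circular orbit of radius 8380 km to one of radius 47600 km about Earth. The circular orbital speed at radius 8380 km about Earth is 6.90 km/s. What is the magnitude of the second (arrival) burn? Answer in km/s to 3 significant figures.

Δv₂ = 1.31 km/s

From the circular-orbit relation v² = μ/r at r = 8380 km: μ = v²r = (6.90)² × 8380 = 3.98972×10^5 km³/s².
Semi-major axis of the transfer orbit: a_t = (8380 + 47600)/2 = 27990 km.
On the circular orbit at r = 47600 km, v_c = √(μ/r) = 2.895 km/s.
Vis-viva on the transfer ellipse at r = 47600 km gives v_t = √[μ(2/r − 1/a_t)] = 1.584 km/s.
Δv₂ = |v_t − v_c| = |1.584 − 2.895| = 1.311 km/s.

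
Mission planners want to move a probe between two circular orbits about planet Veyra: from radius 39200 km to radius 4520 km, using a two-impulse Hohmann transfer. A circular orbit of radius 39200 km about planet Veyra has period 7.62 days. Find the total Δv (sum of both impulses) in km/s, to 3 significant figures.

Δv = 0.578 km/s

From Kepler's third law T² = 4π²r³/μ at r = 39200 km, T = 7.62 days = 7.62 × 86400 s = 6.58368×10^5 s: μ = 4π²r³/T² = 5486.31 km³/s².
Semi-major axis of the transfer orbit: a_t = (39200 + 4520)/2 = 21860 km.
Circular speed at r₁: v₁ = √(μ/r₁) = √(5486.31/39200) = 0.3741 km/s.
Transfer-orbit speed at r₁ (v² = μ(2/r − 1/a)): v_a = √[μ(2/r₁ − 1/a_t)] = 0.1701 km/s.
First burn Δv₁ = |v_a − v₁| = 0.2040 km/s.
Circular speed at r₂: v₂ = √(μ/r₂) = 1.1017 km/s.
Transfer-orbit speed at r₂: v_p = √[μ(2/r₂ − 1/a_t)] = 1.4753 km/s.
Second burn Δv₂ = |v₂ − v_p| = 0.3736 km/s.
Δv = Δv₁ + Δv₂ = 0.2040 + 0.3736 = 0.5776 km/s.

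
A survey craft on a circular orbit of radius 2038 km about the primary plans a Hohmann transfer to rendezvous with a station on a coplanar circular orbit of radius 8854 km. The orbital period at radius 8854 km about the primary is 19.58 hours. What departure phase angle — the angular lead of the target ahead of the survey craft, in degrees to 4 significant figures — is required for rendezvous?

φ = 93.17°

From Kepler's third law T² = 4π²r³/μ at r = 8854 km, T = 19.58 hours = 19.58 × 3600 s = 70488 s: μ = 4π²r³/T² = 5515.03 km³/s².
The Hohmann ellipse has a_t = (r₁ + r₂)/2 = 5446 km.
The half-period of the transfer ellipse is t = π√(a_t³/μ) = 17002 s.
Target angular speed ω₂ = √(μ/r₂³) = 8.9138×10^-5 rad/s.
Angle swept by the target during transfer: ω₂·t = 1.5155 rad = 86.83°.
The survey craft traverses 180° on the transfer ellipse, so the target must lead by 180° − 86.83° = 93.17°.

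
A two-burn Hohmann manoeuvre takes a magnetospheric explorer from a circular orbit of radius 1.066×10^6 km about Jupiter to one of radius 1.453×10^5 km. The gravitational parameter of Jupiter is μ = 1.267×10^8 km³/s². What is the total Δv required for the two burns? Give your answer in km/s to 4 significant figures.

The Hohmann ellipse has a_t = (r₁ + r₂)/2 = 6.0565×10^5 km.
Circular speed at r₁: v₁ = √(μ/r₁) = √(1.267×10^8/1.066×10^6) = 10.902 km/s.
On the transfer ellipse at r₁, v² = μ(2/r − 1/a) gives v_a = √[μ(2/r₁ − 1/a_t)] = 5.3399 km/s.
First burn Δv₁ = |v_a − v₁| = 5.562 km/s.
Circular speed at r₂: v₂ = √(μ/r₂) = 29.529 km/s.
Transfer-orbit speed at r₂: v_p = √[μ(2/r₂ − 1/a_t)] = 39.176 km/s.
Second burn Δv₂ = |v₂ − v_p| = 9.647 km/s.
Total Δv = Δv₁ + Δv₂ = 15.21 km/s.

Δv = 15.21 km/s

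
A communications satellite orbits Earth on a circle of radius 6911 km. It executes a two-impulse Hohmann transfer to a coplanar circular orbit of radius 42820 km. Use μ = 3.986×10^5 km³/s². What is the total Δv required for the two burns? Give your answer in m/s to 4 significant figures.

Δv = 3814 m/s

Transfer-ellipse semi-major axis a_t = (r₁ + r₂)/2 = (6911 + 42820)/2 = 24865.5 km.
At r₁ the circular-orbit speed is v₁ = √(μ/r₁) = 7.59448 km/s.
Transfer-orbit speed at r₁ (vis-viva): v_p = √[μ(2/r₁ − 1/a_t)] = 9.96605 km/s.
First burn Δv₁ = |v_p − v₁| = 2.3716 km/s.
At r₂, v₂ = √(μ/r₂) = 3.0510 km/s.
Transfer-orbit speed at r₂: v_a = √[μ(2/r₂ − 1/a_t)] = 1.6085 km/s.
Second burn Δv₂ = |v₂ − v_a| = 1.4425 km/s.
Δv = Δv₁ + Δv₂ = 2.3716 + 1.4425 = 3.814 km/s.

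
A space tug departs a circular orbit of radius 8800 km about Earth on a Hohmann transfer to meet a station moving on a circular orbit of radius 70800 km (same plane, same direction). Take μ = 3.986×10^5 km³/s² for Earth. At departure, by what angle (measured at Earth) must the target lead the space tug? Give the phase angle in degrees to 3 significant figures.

φ = 104°

The Hohmann ellipse has a_t = (r₁ + r₂)/2 = 39800 km.
Transfer time t = π√(a_t³/μ) = 39510 s.
The target's mean motion on its circular orbit is ω₂ = √(μ/r₂³) = 3.3513×10^-5 rad/s.
Angle swept by the target during transfer: ω₂·t = 1.3241 rad = 75.87°.
Arrival is 180° from departure on the ellipse, so φ = 180° − 75.87° = 104°.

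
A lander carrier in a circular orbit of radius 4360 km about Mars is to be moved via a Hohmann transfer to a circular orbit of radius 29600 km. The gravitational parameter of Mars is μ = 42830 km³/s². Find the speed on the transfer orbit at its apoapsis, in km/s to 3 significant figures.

Semi-major axis of the transfer orbit: a_t = (4360 + 29600)/2 = 16980 km.
The apoapsis of the transfer ellipse is at r = 29600 km.
Vis-viva: v = √[μ(2/r − 1/a_t)] = √[42830 × (2/29600 − 1/16980)] = 0.6095 km/s.

v = 0.610 km/s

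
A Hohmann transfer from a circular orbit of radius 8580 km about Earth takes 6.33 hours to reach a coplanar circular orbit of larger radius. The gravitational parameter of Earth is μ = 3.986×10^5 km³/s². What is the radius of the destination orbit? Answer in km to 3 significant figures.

Transfer time t = 6.33 hours = 22788 s, and t = π√(a_t³/μ).
So a_t = (μ t²/π²)^(1/3) = (3.986×10^5 × (22788)² / π²)^(1/3) = 27577 km.
Since a_t = (r₁ + r₂)/2, r₂ = 2a_t − r₁ = 2×27577 − 8580 = 46574 km.

r₂ = 46600 km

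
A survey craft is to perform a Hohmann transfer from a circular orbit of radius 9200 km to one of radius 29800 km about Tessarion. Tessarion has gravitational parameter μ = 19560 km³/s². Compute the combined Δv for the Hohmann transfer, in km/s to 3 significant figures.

The Hohmann ellipse has a_t = (r₁ + r₂)/2 = 19500 km.
Circular speed at r₁: v₁ = √(μ/r₁) = √(19560/9200) = 1.4581 km/s.
On the transfer ellipse at r₁, vis-viva gives v_p = √[μ(2/r₁ − 1/a_t)] = 1.8025 km/s.
First burn Δv₁ = |v_p − v₁| = 0.3444 km/s.
At r₂, v₂ = √(μ/r₂) = 0.8102 km/s.
Transfer-orbit speed at r₂: v_a = √[μ(2/r₂ − 1/a_t)] = 0.5565 km/s.
Second burn Δv₂ = |v₂ − v_a| = 0.2537 km/s.
Δv = Δv₁ + Δv₂ = 0.3444 + 0.2537 = 0.5981 km/s.

Δv = 0.598 km/s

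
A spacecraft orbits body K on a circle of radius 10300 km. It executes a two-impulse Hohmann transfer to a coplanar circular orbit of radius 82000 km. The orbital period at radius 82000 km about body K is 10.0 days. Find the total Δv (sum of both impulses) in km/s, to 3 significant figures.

From Kepler's third law T² = 4π²r³/μ at r = 82000 km, T = 10.0 days = 10.0 × 86400 s = 8.640×10^5 s: μ = 4π²r³/T² = 29159.1 km³/s².
The Hohmann ellipse has a_t = (r₁ + r₂)/2 = 46150 km.
At r₁ the circular-orbit speed is v₁ = √(μ/r₁) = 1.6826 km/s.
On the transfer ellipse at r₁, vis-viva gives v_p = √[μ(2/r₁ − 1/a_t)] = 2.2428 km/s.
First burn Δv₁ = |v_p − v₁| = 0.5602 km/s.
Circular speed at r₂: v₂ = √(μ/r₂) = 0.5963 km/s.
Transfer-orbit speed at r₂: v_a = √[μ(2/r₂ − 1/a_t)] = 0.2817 km/s.
Second burn Δv₂ = |v₂ − v_a| = 0.3146 km/s.
Total Δv = Δv₁ + Δv₂ = 0.8748 km/s.

Δv = 0.875 km/s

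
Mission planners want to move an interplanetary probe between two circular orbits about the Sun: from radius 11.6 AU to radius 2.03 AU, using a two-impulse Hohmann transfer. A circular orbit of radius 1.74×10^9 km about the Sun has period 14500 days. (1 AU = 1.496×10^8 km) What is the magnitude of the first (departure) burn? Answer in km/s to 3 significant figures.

From Kepler's third law T² = 4π²r³/μ at r = 1.74×10^9 km, T = 14500 days = 14500 × 86400 s = 1.2528×10^9 s: μ = 4π²r³/T² = 1.32509×10^11 km³/s².
In km: r₁ = 11.6 × 1.496×10^8 = 1.73536×10^9 km; r₂ = 2.03 × 1.496×10^8 = 3.03688×10^8 km.
Transfer-ellipse semi-major axis a_t = (r₁ + r₂)/2 = (1.73536×10^9 + 3.03688×10^8)/2 = 1.019524×10^9 km.
On the circular orbit at r = 1.73536×10^9 km, v_c = √(μ/r) = 8.738 km/s.
Transfer-orbit speed at the same r (vis-viva, a = a_t): v_t = √[μ(2/r − 1/a_t)] = 4.769 km/s.
Δv₁ = |v_t − v_c| = |4.769 − 8.738| = 3.969 km/s.

Δv₁ = 3.97 km/s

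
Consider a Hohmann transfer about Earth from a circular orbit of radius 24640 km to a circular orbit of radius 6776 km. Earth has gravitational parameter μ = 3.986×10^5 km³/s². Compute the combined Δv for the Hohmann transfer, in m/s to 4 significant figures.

Δv = 3317 m/s

The Hohmann ellipse has a_t = (r₁ + r₂)/2 = 15708 km.
Circular speed at r₁: v₁ = √(μ/r₁) = √(3.986×10^5/24640) = 4.02206 km/s.
On the transfer ellipse at r₁, vis-viva gives v_a = √[μ(2/r₁ − 1/a_t)] = 2.64165 km/s.
First burn Δv₁ = |v_a − v₁| = 1.3804 km/s.
At r₂, v₂ = √(μ/r₂) = 7.6698 km/s.
Transfer-orbit speed at r₂: v_p = √[μ(2/r₂ − 1/a_t)] = 9.6060 km/s.
Second burn Δv₂ = |v₂ − v_p| = 1.9362 km/s.
Δv = Δv₁ + Δv₂ = 1.3804 + 1.9362 = 3.317 km/s.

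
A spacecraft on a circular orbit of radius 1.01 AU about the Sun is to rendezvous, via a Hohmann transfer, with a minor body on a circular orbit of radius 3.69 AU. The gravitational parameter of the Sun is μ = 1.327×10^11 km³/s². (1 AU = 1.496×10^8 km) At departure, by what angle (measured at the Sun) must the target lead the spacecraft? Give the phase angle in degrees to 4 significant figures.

In km: r₁ = 1.01 × 1.496×10^8 = 1.51096×10^8 km; r₂ = 3.69 × 1.496×10^8 = 5.52024×10^8 km.
Semi-major axis of the transfer orbit: a_t = (1.51096×10^8 + 5.52024×10^8)/2 = 3.5156×10^8 km.
The half-period of the transfer ellipse is t = π√(a_t³/μ) = 5.6848×10^7 s.
Target angular speed ω₂ = √(μ/r₂³) = 2.8087×10^-8 rad/s.
Angle swept by the target during transfer: ω₂·t = 1.5967 rad = 91.48°.
Arrival is 180° from departure on the ellipse, so φ = 180° − 91.48° = 88.52°.

φ = 88.52°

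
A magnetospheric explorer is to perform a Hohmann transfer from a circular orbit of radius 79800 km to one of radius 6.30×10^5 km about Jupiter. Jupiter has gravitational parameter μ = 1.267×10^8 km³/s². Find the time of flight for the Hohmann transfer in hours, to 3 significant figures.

Semi-major axis of the transfer orbit: a_t = (79800 + 6.300×10^5)/2 = 3.549×10^5 km.
Half the transfer-orbit period gives t = π√(a_t³/μ) = 59010 s.
Converting: 59010 s ÷ 3600 s/hour = 16.4 hours.

t = 16.4 hours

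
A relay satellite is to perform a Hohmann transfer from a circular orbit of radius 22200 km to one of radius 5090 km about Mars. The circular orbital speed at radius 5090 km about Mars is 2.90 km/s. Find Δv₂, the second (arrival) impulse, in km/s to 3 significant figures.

Δv₂ = 0.799 km/s

From the circular-orbit relation v² = μ/r at r = 5090 km: μ = v²r = (2.90)² × 5090 = 42806.9 km³/s².
Transfer-ellipse semi-major axis a_t = (r₁ + r₂)/2 = (22200 + 5090)/2 = 13645 km.
Circular speed at r = 5090 km: v_c = √(μ/r) = 2.900 km/s.
Vis-viva on the transfer ellipse at r = 5090 km gives v_t = √[μ(2/r − 1/a_t)] = 3.699 km/s.
Δv₂ = |v_t − v_c| = |3.699 − 2.900| = 0.7990 km/s.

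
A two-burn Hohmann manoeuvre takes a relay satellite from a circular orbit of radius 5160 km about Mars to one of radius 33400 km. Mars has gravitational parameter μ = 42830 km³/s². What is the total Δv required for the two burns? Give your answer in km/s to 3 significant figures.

Δv = 1.46 km/s

Transfer-ellipse semi-major axis a_t = (r₁ + r₂)/2 = (5160 + 33400)/2 = 19280 km.
At r₁ the circular-orbit speed is v₁ = √(μ/r₁) = 2.881 km/s.
On the transfer ellipse at r₁, vis-viva gives v_p = √[μ(2/r₁ − 1/a_t)] = 3.792 km/s.
First burn Δv₁ = |v_p − v₁| = 0.9110 km/s.
At r₂, v₂ = √(μ/r₂) = 1.1324 km/s.
Transfer-orbit speed at r₂: v_a = √[μ(2/r₂ − 1/a_t)] = 0.58583 km/s.
Second burn Δv₂ = |v₂ − v_a| = 0.5466 km/s.
Total Δv = Δv₁ + Δv₂ = 1.458 km/s.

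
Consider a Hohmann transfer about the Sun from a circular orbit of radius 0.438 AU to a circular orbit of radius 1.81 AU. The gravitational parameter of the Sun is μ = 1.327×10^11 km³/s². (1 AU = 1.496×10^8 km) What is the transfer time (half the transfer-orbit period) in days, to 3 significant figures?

In km: r₁ = 0.438 × 1.496×10^8 = 6.55248×10^7 km; r₂ = 1.81 × 1.496×10^8 = 2.70776×10^8 km.
Transfer-ellipse semi-major axis a_t = (r₁ + r₂)/2 = (6.55248×10^7 + 2.70776×10^8)/2 = 1.681504×10^8 km.
By Kepler's third law the transfer-orbit period is T = 2π√(a_t³/μ), so t = T/2 = 1.880×10^7 s.
Converting: 1.880×10^7 s ÷ 86400 s/day = 218 days.

t = 218 days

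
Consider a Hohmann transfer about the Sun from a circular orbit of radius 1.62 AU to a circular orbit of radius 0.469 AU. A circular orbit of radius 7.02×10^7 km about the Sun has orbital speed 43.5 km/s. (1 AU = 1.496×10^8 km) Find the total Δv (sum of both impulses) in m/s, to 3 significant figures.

Δv = 18400 m/s

From the circular-orbit relation v² = μ/r at r = 7.02×10^7 km: μ = v²r = (43.5)² × 7.02×10^7 = 1.32836×10^11 km³/s².
In km: r₁ = 1.62 × 1.496×10^8 = 2.42352×10^8 km; r₂ = 0.469 × 1.496×10^8 = 7.01624×10^7 km.
The Hohmann ellipse has a_t = (r₁ + r₂)/2 = 1.562572×10^8 km.
Circular speed at r₁: v₁ = √(μ/r₁) = √(1.32836×10^11/2.42352×10^8) = 23.412 km/s.
On the transfer ellipse at r₁, vis-viva equation gives v_a = √[μ(2/r₁ − 1/a_t)] = 15.688 km/s.
First burn Δv₁ = |v_a − v₁| = 7.724 km/s.
Circular speed at r₂: v₂ = √(μ/r₂) = 43.51 km/s.
Transfer-orbit speed at r₂: v_p = √[μ(2/r₂ − 1/a_t)] = 54.19 km/s.
Second burn Δv₂ = |v₂ − v_p| = 10.68 km/s.
Δv = Δv₁ + Δv₂ = 7.724 + 10.68 = 18.40 km/s.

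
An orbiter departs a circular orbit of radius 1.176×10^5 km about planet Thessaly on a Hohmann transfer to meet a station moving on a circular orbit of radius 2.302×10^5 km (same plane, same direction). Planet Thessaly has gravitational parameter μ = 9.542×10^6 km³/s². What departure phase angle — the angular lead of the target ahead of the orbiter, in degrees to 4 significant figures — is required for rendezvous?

φ = 61.81°

Semi-major axis of the transfer orbit: a_t = (1.176×10^5 + 2.302×10^5)/2 = 1.739×10^5 km.
Transfer time t = π√(a_t³/μ) = 73753 s.
Target angular speed ω₂ = √(μ/r₂³) = 2.7968×10^-5 rad/s.
Angle swept by the target during transfer: ω₂·t = 2.06272 rad = 118.19°.
Arrival is 180° from departure on the ellipse, so φ = 180° − 118.19° = 61.81°.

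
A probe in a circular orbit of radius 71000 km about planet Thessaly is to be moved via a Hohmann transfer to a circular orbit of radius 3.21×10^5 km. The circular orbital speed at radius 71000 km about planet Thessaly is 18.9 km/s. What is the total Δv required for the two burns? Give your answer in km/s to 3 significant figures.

Δv = 8.83 km/s

From the circular-orbit relation v² = μ/r at r = 71000 km: μ = v²r = (18.9)² × 71000 = 2.53619×10^7 km³/s².
Transfer-ellipse semi-major axis a_t = (r₁ + r₂)/2 = (71000 + 3.210×10^5)/2 = 1.960×10^5 km.
Circular speed at r₁: v₁ = √(μ/r₁) = √(2.53619×10^7/71000) = 18.900 km/s.
Transfer-orbit speed at r₁ (vis-viva equation): v_p = √[μ(2/r₁ − 1/a_t)] = 24.187 km/s.
First burn Δv₁ = |v_p − v₁| = 5.287 km/s.
At r₂, v₂ = √(μ/r₂) = 8.889 km/s.
Transfer-orbit speed at r₂: v_a = √[μ(2/r₂ − 1/a_t)] = 5.350 km/s.
Second burn Δv₂ = |v₂ − v_a| = 3.539 km/s.
Δv = Δv₁ + Δv₂ = 5.287 + 3.539 = 8.826 km/s.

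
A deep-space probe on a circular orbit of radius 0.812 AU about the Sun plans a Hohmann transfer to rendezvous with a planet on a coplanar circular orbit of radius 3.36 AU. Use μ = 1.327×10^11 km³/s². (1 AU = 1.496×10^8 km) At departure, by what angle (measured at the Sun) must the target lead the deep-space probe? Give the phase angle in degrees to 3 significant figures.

φ = 91.9°

In km: r₁ = 0.812 × 1.496×10^8 = 1.214752×10^8 km; r₂ = 3.36 × 1.496×10^8 = 5.02656×10^8 km.
Transfer-ellipse semi-major axis a_t = (r₁ + r₂)/2 = (1.214752×10^8 + 5.02656×10^8)/2 = 3.120656×10^8 km.
The half-period of the transfer ellipse is t = π√(a_t³/μ) = 4.7543×10^7 s.
The target's mean motion on its circular orbit is ω₂ = √(μ/r₂³) = 3.2324×10^-8 rad/s.
Angle swept by the target during transfer: ω₂·t = 1.53678 rad = 88.051°.
Arrival is 180° from departure on the ellipse, so φ = 180° − 88.051° = 91.9°.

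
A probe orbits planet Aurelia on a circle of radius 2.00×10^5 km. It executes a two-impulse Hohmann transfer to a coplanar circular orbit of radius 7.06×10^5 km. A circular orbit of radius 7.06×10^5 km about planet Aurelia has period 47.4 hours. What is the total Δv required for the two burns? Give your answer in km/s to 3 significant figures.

Δv = 20.9 km/s

From Kepler's third law T² = 4π²r³/μ at r = 7.06×10^5 km, T = 47.4 hours = 47.4 × 3600 s = 1.7064×10^5 s: μ = 4π²r³/T² = 4.77103×10^8 km³/s².
The Hohmann ellipse has a_t = (r₁ + r₂)/2 = 4.530×10^5 km.
Circular speed at r₁: v₁ = √(μ/r₁) = √(4.77103×10^8/2.000×10^5) = 48.84 km/s.
On the transfer ellipse at r₁, v² = μ(2/r − 1/a) gives v_p = √[μ(2/r₁ − 1/a_t)] = 60.97 km/s.
First burn Δv₁ = |v_p − v₁| = 12.13 km/s.
Circular speed at r₂: v₂ = √(μ/r₂) = 25.996 km/s.
Transfer-orbit speed at r₂: v_a = √[μ(2/r₂ − 1/a_t)] = 17.273 km/s.
Second burn Δv₂ = |v₂ − v_a| = 8.723 km/s.
Total Δv = Δv₁ + Δv₂ = 20.85 km/s.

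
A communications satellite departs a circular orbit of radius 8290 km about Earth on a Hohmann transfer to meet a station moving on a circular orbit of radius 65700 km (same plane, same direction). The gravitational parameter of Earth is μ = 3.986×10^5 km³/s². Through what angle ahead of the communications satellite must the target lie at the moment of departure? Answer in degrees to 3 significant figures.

φ = 104°

Semi-major axis of the transfer orbit: a_t = (8290 + 65700)/2 = 36995 km.
Transfer time t = π√(a_t³/μ) = 35407.5 s.
The target's mean motion on its circular orbit is ω₂ = √(μ/r₂³) = 3.74904×10^-5 rad/s.
Angle swept by the target during transfer: ω₂·t = 1.32744 rad = 76.06°.
Arrival is 180° from departure on the ellipse, so φ = 180° − 76.06° = 104°.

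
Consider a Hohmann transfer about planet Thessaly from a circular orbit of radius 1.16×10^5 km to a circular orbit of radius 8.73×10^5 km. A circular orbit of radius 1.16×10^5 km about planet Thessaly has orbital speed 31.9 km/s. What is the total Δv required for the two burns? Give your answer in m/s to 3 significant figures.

Δv = 16500 m/s

From the circular-orbit relation v² = μ/r at r = 1.16×10^5 km: μ = v²r = (31.9)² × 1.16×10^5 = 1.18043×10^8 km³/s².
Semi-major axis of the transfer orbit: a_t = (1.160×10^5 + 8.730×10^5)/2 = 4.945×10^5 km.
Circular speed at r₁: v₁ = √(μ/r₁) = √(1.18043×10^8/1.160×10^5) = 31.900 km/s.
On the transfer ellipse at r₁, vis-viva gives v_p = √[μ(2/r₁ − 1/a_t)] = 42.385 km/s.
First burn Δv₁ = |v_p − v₁| = 10.485 km/s.
Circular speed at r₂: v₂ = √(μ/r₂) = 11.6282 km/s.
Transfer-orbit speed at r₂: v_a = √[μ(2/r₂ − 1/a_t)] = 5.63194 km/s.
Second burn Δv₂ = |v₂ − v_a| = 5.9963 km/s.
Total Δv = Δv₁ + Δv₂ = 16.48 km/s.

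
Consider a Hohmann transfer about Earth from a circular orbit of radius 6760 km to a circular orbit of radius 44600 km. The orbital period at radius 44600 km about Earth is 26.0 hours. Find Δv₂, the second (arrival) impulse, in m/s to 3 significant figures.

Δv₂ = 1460 m/s

From Kepler's third law T² = 4π²r³/μ at r = 44600 km, T = 26.0 hours = 26.0 × 3600 s = 93600 s: μ = 4π²r³/T² = 3.99772×10^5 km³/s².
Transfer-ellipse semi-major axis a_t = (r₁ + r₂)/2 = (6760 + 44600)/2 = 25680 km.
Circular speed at r = 44600 km: v_c = √(μ/r) = 2.994 km/s.
Transfer-orbit speed at the same r (vis-viva, a = a_t): v_t = √[μ(2/r − 1/a_t)] = 1.536 km/s.
Δv₂ = |v_t − v_c| = |1.536 − 2.994| = 1.458 km/s.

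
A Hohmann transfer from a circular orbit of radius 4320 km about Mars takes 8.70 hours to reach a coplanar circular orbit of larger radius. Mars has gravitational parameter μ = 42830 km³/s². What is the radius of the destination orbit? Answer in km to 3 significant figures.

r₂ = 28100 km

Transfer time t = 8.70 hours = 31320 s, and t = π√(a_t³/μ).
So a_t = (μ t²/π²)^(1/3) = (42830 × (31320)² / π²)^(1/3) = 16207 km.
Since a_t = (r₁ + r₂)/2, r₂ = 2a_t − r₁ = 2×16207 − 4320 = 28094 km.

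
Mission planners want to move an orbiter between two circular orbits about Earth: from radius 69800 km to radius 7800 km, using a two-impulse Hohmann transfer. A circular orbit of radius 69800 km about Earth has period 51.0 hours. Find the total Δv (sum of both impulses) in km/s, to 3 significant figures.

Δv = 3.76 km/s

From Kepler's third law T² = 4π²r³/μ at r = 69800 km, T = 51.0 hours = 51.0 × 3600 s = 1.836×10^5 s: μ = 4π²r³/T² = 3.98273×10^5 km³/s².
Semi-major axis of the transfer orbit: a_t = (69800 + 7800)/2 = 38800 km.
At r₁ the circular-orbit speed is v₁ = √(μ/r₁) = 2.3887 km/s.
Transfer-orbit speed at r₁ (vis-viva): v_a = √[μ(2/r₁ − 1/a_t)] = 1.0710 km/s.
First burn Δv₁ = |v_a − v₁| = 1.3177 km/s.
Circular speed at r₂: v₂ = √(μ/r₂) = 7.1457 km/s.
Transfer-orbit speed at r₂: v_p = √[μ(2/r₂ − 1/a_t)] = 9.5842 km/s.
Second burn Δv₂ = |v₂ − v_p| = 2.4385 km/s.
Δv = Δv₁ + Δv₂ = 1.3177 + 2.4385 = 3.756 km/s.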